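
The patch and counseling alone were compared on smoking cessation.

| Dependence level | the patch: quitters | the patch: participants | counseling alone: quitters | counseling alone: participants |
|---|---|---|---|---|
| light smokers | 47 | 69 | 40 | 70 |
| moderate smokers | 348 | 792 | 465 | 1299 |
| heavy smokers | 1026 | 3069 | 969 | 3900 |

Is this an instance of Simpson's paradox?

No

Light smokers: the patch 47/69 = 68.1%, counseling alone 40/70 = 57.1% → the patch
Moderate smokers: the patch 348/792 = 43.9%, counseling alone 465/1299 = 35.8% → the patch
Heavy smokers: the patch 1026/3069 = 33.4%, counseling alone 969/3900 = 24.8% → the patch
Overall: the patch 1421/3930 = 36.2%, counseling alone 1474/5269 = 28.0% → the patch
The patch wins overall and in every dependence group — no reversal.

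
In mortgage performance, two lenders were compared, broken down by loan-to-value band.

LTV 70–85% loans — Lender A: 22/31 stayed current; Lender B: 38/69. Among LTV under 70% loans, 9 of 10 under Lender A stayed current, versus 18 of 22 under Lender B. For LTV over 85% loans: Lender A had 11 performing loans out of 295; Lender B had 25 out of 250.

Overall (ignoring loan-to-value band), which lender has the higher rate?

Lender B

LTV 70–85%: Lender A 22/31 = 71.0%, Lender B 38/69 = 55.1% → Lender A
LTV under 70%: Lender A 9/10 = 90.0%, Lender B 18/22 = 81.8% → Lender A
LTV over 85%: Lender A 11/295 = 3.7%, Lender B 25/250 = 10.0% → Lender B
Overall: Lender A 42/336 = 12.5%, Lender B 81/341 = 23.8% → Lender B
(Neither sweeps every loan-to-value group, but Lender B has the higher pooled rate.)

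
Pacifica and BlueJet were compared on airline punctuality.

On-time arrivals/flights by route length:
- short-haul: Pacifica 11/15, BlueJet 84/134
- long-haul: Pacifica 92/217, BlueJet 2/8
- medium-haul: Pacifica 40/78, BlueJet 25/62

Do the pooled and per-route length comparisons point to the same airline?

No

Short-haul: Pacifica 11/15 = 73.3%, BlueJet 84/134 = 62.7% → Pacifica
Long-haul: Pacifica 92/217 = 42.4%, BlueJet 2/8 = 25.0% → Pacifica
Medium-haul: Pacifica 40/78 = 51.3%, BlueJet 25/62 = 40.3% → Pacifica
Overall: Pacifica 143/310 = 46.1%, BlueJet 111/204 = 54.4% → BlueJet
Pacifica wins each route group but BlueJet wins overall — the comparison reverses. Pacifica's flights skew toward long-haul, which has a lower base rate.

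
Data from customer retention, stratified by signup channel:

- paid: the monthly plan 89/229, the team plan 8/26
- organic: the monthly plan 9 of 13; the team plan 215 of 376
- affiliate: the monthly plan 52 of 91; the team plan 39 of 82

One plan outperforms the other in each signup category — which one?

the monthly plan

Paid: the monthly plan 89/229 = 38.9%, the team plan 8/26 = 30.8% → the monthly plan
Organic: the monthly plan 9/13 = 69.2%, the team plan 215/376 = 57.2% → the monthly plan
Affiliate: the monthly plan 52/91 = 57.1%, the team plan 39/82 = 47.6% → the monthly plan
The monthly plan has the higher rate in all 3 groups.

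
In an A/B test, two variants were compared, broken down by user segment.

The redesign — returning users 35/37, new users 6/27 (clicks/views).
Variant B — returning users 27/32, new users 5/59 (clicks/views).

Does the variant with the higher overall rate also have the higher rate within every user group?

Returning users: the redesign 35/37 = 94.6%, Variant B 27/32 = 84.4% → the redesign
New users: the redesign 6/27 = 22.2%, Variant B 5/59 = 8.5% → the redesign
Overall: the redesign 41/64 = 64.1%, Variant B 32/91 = 35.2% → the redesign
The redesign wins overall and in every user group — no reversal.

Yes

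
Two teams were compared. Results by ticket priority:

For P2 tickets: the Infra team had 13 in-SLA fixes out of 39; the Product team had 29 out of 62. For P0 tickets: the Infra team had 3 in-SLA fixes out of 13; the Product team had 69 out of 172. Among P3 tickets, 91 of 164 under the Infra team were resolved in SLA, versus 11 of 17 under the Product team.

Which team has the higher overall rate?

P2: the Infra team 13/39 = 33.3%, the Product team 29/62 = 46.8% → the Product team
P0: the Infra team 3/13 = 23.1%, the Product team 69/172 = 40.1% → the Product team
P3: the Infra team 91/164 = 55.5%, the Product team 11/17 = 64.7% → the Product team
Overall: the Infra team 107/216 = 49.5%, the Product team 109/251 = 43.4% → the Infra team
(The Product team wins every ticket group but the Infra team wins overall — the Product team's tickets skew toward the low-rate P0 group.)

the Infra team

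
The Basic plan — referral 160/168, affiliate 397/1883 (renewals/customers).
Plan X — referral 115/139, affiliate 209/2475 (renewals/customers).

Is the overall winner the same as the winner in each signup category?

Referral: the Basic plan 160/168 = 95.2%, Plan X 115/139 = 82.7% → the Basic plan
Affiliate: the Basic plan 397/1883 = 21.1%, Plan X 209/2475 = 8.4% → the Basic plan
Overall: the Basic plan 557/2051 = 27.2%, Plan X 324/2614 = 12.4% → the Basic plan
The Basic plan wins overall and in every signup group — no reversal.

Yes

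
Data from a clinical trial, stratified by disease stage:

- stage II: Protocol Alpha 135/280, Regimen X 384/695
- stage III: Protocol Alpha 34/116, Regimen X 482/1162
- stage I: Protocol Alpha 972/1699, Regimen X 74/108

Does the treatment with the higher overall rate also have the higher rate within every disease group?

No

Stage II: Protocol Alpha 135/280 = 48.2%, Regimen X 384/695 = 55.3% → Regimen X
Stage III: Protocol Alpha 34/116 = 29.3%, Regimen X 482/1162 = 41.5% → Regimen X
Stage I: Protocol Alpha 972/1699 = 57.2%, Regimen X 74/108 = 68.5% → Regimen X
Overall: Protocol Alpha 1141/2095 = 54.5%, Regimen X 940/1965 = 47.8% → Protocol Alpha
Regimen X wins each disease group but Protocol Alpha wins overall — the comparison reverses. Regimen X's patients skew toward stage III, which has a lower base rate.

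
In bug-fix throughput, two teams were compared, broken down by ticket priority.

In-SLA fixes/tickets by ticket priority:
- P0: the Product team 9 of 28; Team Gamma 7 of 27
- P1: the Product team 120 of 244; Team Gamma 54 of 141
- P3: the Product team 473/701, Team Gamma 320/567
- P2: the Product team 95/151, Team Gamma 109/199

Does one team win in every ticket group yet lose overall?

No

P0: the Product team 9/28 = 32.1%, Team Gamma 7/27 = 25.9% → the Product team
P1: the Product team 120/244 = 49.2%, Team Gamma 54/141 = 38.3% → the Product team
P3: the Product team 473/701 = 67.5%, Team Gamma 320/567 = 56.4% → the Product team
P2: the Product team 95/151 = 62.9%, Team Gamma 109/199 = 54.8% → the Product team
Overall: the Product team 697/1124 = 62.0%, Team Gamma 490/934 = 52.5% → the Product team
The Product team wins overall and in every ticket group — no reversal.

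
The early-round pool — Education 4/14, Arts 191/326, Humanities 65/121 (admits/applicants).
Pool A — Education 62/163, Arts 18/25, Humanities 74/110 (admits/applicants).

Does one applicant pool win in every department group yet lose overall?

Education: the early-round pool 4/14 = 28.6%, Pool A 62/163 = 38.0% → Pool A
Arts: the early-round pool 191/326 = 58.6%, Pool A 18/25 = 72.0% → Pool A
Humanities: the early-round pool 65/121 = 53.7%, Pool A 74/110 = 67.3% → Pool A
Overall: the early-round pool 260/461 = 56.4%, Pool A 154/298 = 51.7% → the early-round pool
Pool A wins each department group but the early-round pool wins overall — the comparison reverses. Pool A's applicants skew toward Education, which has a lower base rate.

Yes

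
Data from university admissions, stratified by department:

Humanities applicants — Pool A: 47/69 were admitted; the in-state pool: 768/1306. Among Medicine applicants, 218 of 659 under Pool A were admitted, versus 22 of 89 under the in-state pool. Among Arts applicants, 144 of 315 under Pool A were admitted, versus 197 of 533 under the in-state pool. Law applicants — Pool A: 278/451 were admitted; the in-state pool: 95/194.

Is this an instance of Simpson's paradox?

Yes

Humanities: Pool A 47/69 = 68.1%, the in-state pool 768/1306 = 58.8% → Pool A
Medicine: Pool A 218/659 = 33.1%, the in-state pool 22/89 = 24.7% → Pool A
Arts: Pool A 144/315 = 45.7%, the in-state pool 197/533 = 37.0% → Pool A
Law: Pool A 278/451 = 61.6%, the in-state pool 95/194 = 49.0% → Pool A
Overall: Pool A 687/1494 = 46.0%, the in-state pool 1082/2122 = 51.0% → the in-state pool
Pool A wins each department group but the in-state pool wins overall — the comparison reverses. Pool A's applicants skew toward Medicine, which has a lower base rate.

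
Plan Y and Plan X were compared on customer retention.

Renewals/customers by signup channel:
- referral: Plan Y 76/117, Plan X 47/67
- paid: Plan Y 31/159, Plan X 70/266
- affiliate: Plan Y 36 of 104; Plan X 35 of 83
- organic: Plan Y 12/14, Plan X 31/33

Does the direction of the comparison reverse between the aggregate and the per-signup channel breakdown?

No

Referral: Plan Y 76/117 = 65.0%, Plan X 47/67 = 70.1% → Plan X
Paid: Plan Y 31/159 = 19.5%, Plan X 70/266 = 26.3% → Plan X
Affiliate: Plan Y 36/104 = 34.6%, Plan X 35/83 = 42.2% → Plan X
Organic: Plan Y 12/14 = 85.7%, Plan X 31/33 = 93.9% → Plan X
Overall: Plan Y 155/394 = 39.3%, Plan X 183/449 = 40.8% → Plan X
Plan X wins overall and in every signup group — no reversal.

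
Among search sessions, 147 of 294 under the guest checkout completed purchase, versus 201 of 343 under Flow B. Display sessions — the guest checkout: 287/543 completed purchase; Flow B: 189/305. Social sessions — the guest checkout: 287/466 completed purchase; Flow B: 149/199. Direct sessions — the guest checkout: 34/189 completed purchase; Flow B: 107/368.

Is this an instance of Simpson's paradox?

Search: the guest checkout 147/294 = 50.0%, Flow B 201/343 = 58.6% → Flow B
Display: the guest checkout 287/543 = 52.9%, Flow B 189/305 = 62.0% → Flow B
Social: the guest checkout 287/466 = 61.6%, Flow B 149/199 = 74.9% → Flow B
Direct: the guest checkout 34/189 = 18.0%, Flow B 107/368 = 29.1% → Flow B
Overall: the guest checkout 755/1492 = 50.6%, Flow B 646/1215 = 53.2% → Flow B
Flow B wins overall and in every traffic group — no reversal.

No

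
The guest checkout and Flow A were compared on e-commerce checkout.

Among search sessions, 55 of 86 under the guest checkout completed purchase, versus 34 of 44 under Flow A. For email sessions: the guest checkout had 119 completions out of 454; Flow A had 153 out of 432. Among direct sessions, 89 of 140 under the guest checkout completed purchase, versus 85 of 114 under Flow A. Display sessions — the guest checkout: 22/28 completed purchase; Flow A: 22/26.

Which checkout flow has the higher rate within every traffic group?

Search: the guest checkout 55/86 = 64.0%, Flow A 34/44 = 77.3% → Flow A
Email: the guest checkout 119/454 = 26.2%, Flow A 153/432 = 35.4% → Flow A
Direct: the guest checkout 89/140 = 63.6%, Flow A 85/114 = 74.6% → Flow A
Display: the guest checkout 22/28 = 78.6%, Flow A 22/26 = 84.6% → Flow A
Flow A has the higher rate in all 4 groups.

Flow A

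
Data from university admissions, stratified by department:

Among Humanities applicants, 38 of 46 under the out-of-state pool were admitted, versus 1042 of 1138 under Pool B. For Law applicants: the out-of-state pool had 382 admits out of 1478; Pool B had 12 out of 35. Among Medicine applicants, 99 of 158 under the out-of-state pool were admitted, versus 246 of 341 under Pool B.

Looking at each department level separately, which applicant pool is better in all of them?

Pool B

Humanities: the out-of-state pool 38/46 = 82.6%, Pool B 1042/1138 = 91.6% → Pool B
Law: the out-of-state pool 382/1478 = 25.8%, Pool B 12/35 = 34.3% → Pool B
Medicine: the out-of-state pool 99/158 = 62.7%, Pool B 246/341 = 72.1% → Pool B
Pool B has the higher rate in all 3 groups.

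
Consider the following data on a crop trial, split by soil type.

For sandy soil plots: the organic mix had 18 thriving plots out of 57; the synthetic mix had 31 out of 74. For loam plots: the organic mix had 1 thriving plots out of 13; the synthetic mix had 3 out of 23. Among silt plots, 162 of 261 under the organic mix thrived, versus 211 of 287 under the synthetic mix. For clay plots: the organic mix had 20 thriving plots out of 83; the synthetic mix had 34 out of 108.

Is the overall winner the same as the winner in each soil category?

Yes

Sandy soil: the organic mix 18/57 = 31.6%, the synthetic mix 31/74 = 41.9% → the synthetic mix
Loam: the organic mix 1/13 = 7.7%, the synthetic mix 3/23 = 13.0% → the synthetic mix
Silt: the organic mix 162/261 = 62.1%, the synthetic mix 211/287 = 73.5% → the synthetic mix
Clay: the organic mix 20/83 = 24.1%, the synthetic mix 34/108 = 31.5% → the synthetic mix
Overall: the organic mix 201/414 = 48.6%, the synthetic mix 279/492 = 56.7% → the synthetic mix
The synthetic mix wins overall and in every soil group — no reversal.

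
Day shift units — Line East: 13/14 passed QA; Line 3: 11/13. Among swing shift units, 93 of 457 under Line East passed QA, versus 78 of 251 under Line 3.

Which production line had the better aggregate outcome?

Line 3

Day shift: Line East 13/14 = 92.9%, Line 3 11/13 = 84.6% → Line East
Swing shift: Line East 93/457 = 20.4%, Line 3 78/251 = 31.1% → Line 3
Overall: Line East 106/471 = 22.5%, Line 3 89/264 = 33.7% → Line 3
(Neither sweeps every shift group, but Line 3 has the higher pooled rate.)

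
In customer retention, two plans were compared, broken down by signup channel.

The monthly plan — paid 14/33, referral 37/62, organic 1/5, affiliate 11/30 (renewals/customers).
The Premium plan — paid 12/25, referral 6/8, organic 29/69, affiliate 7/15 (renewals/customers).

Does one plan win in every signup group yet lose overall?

Paid: the monthly plan 14/33 = 42.4%, the Premium plan 12/25 = 48.0% → the Premium plan
Referral: the monthly plan 37/62 = 59.7%, the Premium plan 6/8 = 75.0% → the Premium plan
Organic: the monthly plan 1/5 = 20.0%, the Premium plan 29/69 = 42.0% → the Premium plan
Affiliate: the monthly plan 11/30 = 36.7%, the Premium plan 7/15 = 46.7% → the Premium plan
Overall: the monthly plan 63/130 = 48.5%, the Premium plan 54/117 = 46.2% → the monthly plan
The Premium plan wins each signup group but the monthly plan wins overall — the comparison reverses. The Premium plan's customers skew toward organic, which has a lower base rate.

Yes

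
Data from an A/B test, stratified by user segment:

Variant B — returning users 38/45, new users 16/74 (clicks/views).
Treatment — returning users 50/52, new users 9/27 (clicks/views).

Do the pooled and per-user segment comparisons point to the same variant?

Yes

Returning users: Variant B 38/45 = 84.4%, Treatment 50/52 = 96.2% → Treatment
New users: Variant B 16/74 = 21.6%, Treatment 9/27 = 33.3% → Treatment
Overall: Variant B 54/119 = 45.4%, Treatment 59/79 = 74.7% → Treatment
Treatment wins overall and in every user group — no reversal.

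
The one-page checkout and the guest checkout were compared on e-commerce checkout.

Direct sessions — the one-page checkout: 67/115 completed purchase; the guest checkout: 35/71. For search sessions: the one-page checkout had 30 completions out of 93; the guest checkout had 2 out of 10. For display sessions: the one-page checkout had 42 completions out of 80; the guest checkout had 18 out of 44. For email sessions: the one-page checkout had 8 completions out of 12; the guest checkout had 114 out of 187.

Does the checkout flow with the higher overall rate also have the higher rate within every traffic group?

No

Direct: the one-page checkout 67/115 = 58.3%, the guest checkout 35/71 = 49.3% → the one-page checkout
Search: the one-page checkout 30/93 = 32.3%, the guest checkout 2/10 = 20.0% → the one-page checkout
Display: the one-page checkout 42/80 = 52.5%, the guest checkout 18/44 = 40.9% → the one-page checkout
Email: the one-page checkout 8/12 = 66.7%, the guest checkout 114/187 = 61.0% → the one-page checkout
Overall: the one-page checkout 147/300 = 49.0%, the guest checkout 169/312 = 54.2% → the guest checkout
The one-page checkout wins each traffic group but the guest checkout wins overall — the comparison reverses. The one-page checkout's sessions skew toward search, which has a lower base rate.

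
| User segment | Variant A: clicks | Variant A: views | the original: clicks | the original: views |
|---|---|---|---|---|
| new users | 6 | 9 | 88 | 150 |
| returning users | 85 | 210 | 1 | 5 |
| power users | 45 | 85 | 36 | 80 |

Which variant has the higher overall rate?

the original

New users: Variant A 6/9 = 66.7%, the original 88/150 = 58.7% → Variant A
Returning users: Variant A 85/210 = 40.5%, the original 1/5 = 20.0% → Variant A
Power users: Variant A 45/85 = 52.9%, the original 36/80 = 45.0% → Variant A
Overall: Variant A 136/304 = 44.7%, the original 125/235 = 53.2% → the original
(Variant A wins every user group but the original wins overall — Variant A's views skew toward the low-rate returning users group.)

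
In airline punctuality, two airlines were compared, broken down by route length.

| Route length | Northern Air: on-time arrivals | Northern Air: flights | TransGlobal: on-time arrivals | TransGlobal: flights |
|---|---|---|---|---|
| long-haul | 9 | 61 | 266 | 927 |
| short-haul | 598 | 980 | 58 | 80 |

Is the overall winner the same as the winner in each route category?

Long-haul: Northern Air 9/61 = 14.8%, TransGlobal 266/927 = 28.7% → TransGlobal
Short-haul: Northern Air 598/980 = 61.0%, TransGlobal 58/80 = 72.5% → TransGlobal
Overall: Northern Air 607/1041 = 58.3%, TransGlobal 324/1007 = 32.2% → Northern Air
TransGlobal wins each route group but Northern Air wins overall — the comparison reverses. TransGlobal's flights skew toward long-haul, which has a lower base rate.

No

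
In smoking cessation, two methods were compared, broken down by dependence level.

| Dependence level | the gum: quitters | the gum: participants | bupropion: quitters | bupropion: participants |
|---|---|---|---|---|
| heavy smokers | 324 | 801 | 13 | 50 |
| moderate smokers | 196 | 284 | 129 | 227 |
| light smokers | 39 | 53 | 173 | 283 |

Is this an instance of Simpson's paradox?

Heavy smokers: the gum 324/801 = 40.4%, bupropion 13/50 = 26.0% → the gum
Moderate smokers: the gum 196/284 = 69.0%, bupropion 129/227 = 56.8% → the gum
Light smokers: the gum 39/53 = 73.6%, bupropion 173/283 = 61.1% → the gum
Overall: the gum 559/1138 = 49.1%, bupropion 315/560 = 56.2% → bupropion
The gum wins each dependence group but bupropion wins overall — the comparison reverses. The gum's participants skew toward heavy smokers, which has a lower base rate.

Yes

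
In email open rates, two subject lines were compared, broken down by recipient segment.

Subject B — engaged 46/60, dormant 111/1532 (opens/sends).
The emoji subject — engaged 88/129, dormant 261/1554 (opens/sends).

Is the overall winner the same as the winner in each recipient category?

No

Engaged: Subject B 46/60 = 76.7%, the emoji subject 88/129 = 68.2% → Subject B
Dormant: Subject B 111/1532 = 7.2%, the emoji subject 261/1554 = 16.8% → the emoji subject
Overall: Subject B 157/1592 = 9.9%, the emoji subject 349/1683 = 20.7% → the emoji subject
Neither sweeps: Subject B wins 1 of 2 groups, the emoji subject wins 1. The emoji subject wins overall but not every group — no Simpson reversal.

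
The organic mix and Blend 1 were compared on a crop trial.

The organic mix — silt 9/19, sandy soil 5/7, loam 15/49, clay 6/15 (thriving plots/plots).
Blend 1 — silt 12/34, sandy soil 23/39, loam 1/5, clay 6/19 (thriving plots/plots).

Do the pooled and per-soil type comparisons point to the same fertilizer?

Silt: the organic mix 9/19 = 47.4%, Blend 1 12/34 = 35.3% → the organic mix
Sandy soil: the organic mix 5/7 = 71.4%, Blend 1 23/39 = 59.0% → the organic mix
Loam: the organic mix 15/49 = 30.6%, Blend 1 1/5 = 20.0% → the organic mix
Clay: the organic mix 6/15 = 40.0%, Blend 1 6/19 = 31.6% → the organic mix
Overall: the organic mix 35/90 = 38.9%, Blend 1 42/97 = 43.3% → Blend 1
The organic mix wins each soil group but Blend 1 wins overall — the comparison reverses. The organic mix's plots skew toward loam, which has a lower base rate.

No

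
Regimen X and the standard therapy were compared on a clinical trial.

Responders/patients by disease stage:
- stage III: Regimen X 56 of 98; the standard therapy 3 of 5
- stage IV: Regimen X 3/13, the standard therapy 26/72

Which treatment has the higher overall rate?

Regimen X

Stage III: Regimen X 56/98 = 57.1%, the standard therapy 3/5 = 60.0% → the standard therapy
Stage IV: Regimen X 3/13 = 23.1%, the standard therapy 26/72 = 36.1% → the standard therapy
Overall: Regimen X 59/111 = 53.2%, the standard therapy 29/77 = 37.7% → Regimen X
(The standard therapy wins every disease group but Regimen X wins overall — the standard therapy's patients skew toward the low-rate stage IV group.)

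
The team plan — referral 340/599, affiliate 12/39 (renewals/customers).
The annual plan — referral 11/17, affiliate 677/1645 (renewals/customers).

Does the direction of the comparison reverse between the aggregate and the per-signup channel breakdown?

Yes

Referral: the team plan 340/599 = 56.8%, the annual plan 11/17 = 64.7% → the annual plan
Affiliate: the team plan 12/39 = 30.8%, the annual plan 677/1645 = 41.2% → the annual plan
Overall: the team plan 352/638 = 55.2%, the annual plan 688/1662 = 41.4% → the team plan
The annual plan wins each signup group but the team plan wins overall — the comparison reverses. The annual plan's customers skew toward affiliate, which has a lower base rate.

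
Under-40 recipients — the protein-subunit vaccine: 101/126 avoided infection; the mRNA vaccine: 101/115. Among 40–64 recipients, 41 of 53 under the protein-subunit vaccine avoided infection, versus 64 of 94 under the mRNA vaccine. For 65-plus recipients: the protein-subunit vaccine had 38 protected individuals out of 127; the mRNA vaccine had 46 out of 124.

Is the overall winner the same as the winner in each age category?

Under-40: the protein-subunit vaccine 101/126 = 80.2%, the mRNA vaccine 101/115 = 87.8% → the mRNA vaccine
40–64: the protein-subunit vaccine 41/53 = 77.4%, the mRNA vaccine 64/94 = 68.1% → the protein-subunit vaccine
65-plus: the protein-subunit vaccine 38/127 = 29.9%, the mRNA vaccine 46/124 = 37.1% → the mRNA vaccine
Overall: the protein-subunit vaccine 180/306 = 58.8%, the mRNA vaccine 211/333 = 63.4% → the mRNA vaccine
Neither sweeps: the protein-subunit vaccine wins 1 of 3 groups, the mRNA vaccine wins 2. The mRNA vaccine wins overall but not every group — no Simpson reversal.

No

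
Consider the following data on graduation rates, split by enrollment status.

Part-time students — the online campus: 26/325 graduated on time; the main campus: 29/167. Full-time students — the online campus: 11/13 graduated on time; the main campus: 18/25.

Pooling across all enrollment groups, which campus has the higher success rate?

the main campus

Part-time: the online campus 26/325 = 8.0%, the main campus 29/167 = 17.4% → the main campus
Full-time: the online campus 11/13 = 84.6%, the main campus 18/25 = 72.0% → the online campus
Overall: the online campus 37/338 = 10.9%, the main campus 47/192 = 24.5% → the main campus
(Neither sweeps every enrollment group, but the main campus has the higher pooled rate.)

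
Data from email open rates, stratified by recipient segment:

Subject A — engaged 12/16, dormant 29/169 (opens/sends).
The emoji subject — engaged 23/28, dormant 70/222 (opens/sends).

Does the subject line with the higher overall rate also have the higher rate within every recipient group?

Yes

Engaged: Subject A 12/16 = 75.0%, the emoji subject 23/28 = 82.1% → the emoji subject
Dormant: Subject A 29/169 = 17.2%, the emoji subject 70/222 = 31.5% → the emoji subject
Overall: Subject A 41/185 = 22.2%, the emoji subject 93/250 = 37.2% → the emoji subject
The emoji subject wins overall and in every recipient group — no reversal.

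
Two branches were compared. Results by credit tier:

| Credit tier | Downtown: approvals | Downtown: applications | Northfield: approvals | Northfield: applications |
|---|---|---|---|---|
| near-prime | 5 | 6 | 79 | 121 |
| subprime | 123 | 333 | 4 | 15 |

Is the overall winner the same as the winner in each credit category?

Near-prime: Downtown 5/6 = 83.3%, Northfield 79/121 = 65.3% → Downtown
Subprime: Downtown 123/333 = 36.9%, Northfield 4/15 = 26.7% → Downtown
Overall: Downtown 128/339 = 37.8%, Northfield 83/136 = 61.0% → Northfield
Downtown wins each credit group but Northfield wins overall — the comparison reverses. Downtown's applications skew toward subprime, which has a lower base rate.

No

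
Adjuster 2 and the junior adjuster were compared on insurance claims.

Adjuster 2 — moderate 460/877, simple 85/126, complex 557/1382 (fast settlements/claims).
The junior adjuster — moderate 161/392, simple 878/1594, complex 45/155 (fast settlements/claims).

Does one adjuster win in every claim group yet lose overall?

Moderate: Adjuster 2 460/877 = 52.5%, the junior adjuster 161/392 = 41.1% → Adjuster 2
Simple: Adjuster 2 85/126 = 67.5%, the junior adjuster 878/1594 = 55.1% → Adjuster 2
Complex: Adjuster 2 557/1382 = 40.3%, the junior adjuster 45/155 = 29.0% → Adjuster 2
Overall: Adjuster 2 1102/2385 = 46.2%, the junior adjuster 1084/2141 = 50.6% → the junior adjuster
Adjuster 2 wins each claim group but the junior adjuster wins overall — the comparison reverses. Adjuster 2's claims skew toward complex, which has a lower base rate.

Yes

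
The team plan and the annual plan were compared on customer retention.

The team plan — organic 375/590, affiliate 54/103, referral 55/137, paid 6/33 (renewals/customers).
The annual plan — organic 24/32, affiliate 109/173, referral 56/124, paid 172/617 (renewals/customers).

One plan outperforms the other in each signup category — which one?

Organic: the team plan 375/590 = 63.6%, the annual plan 24/32 = 75.0% → the annual plan
Affiliate: the team plan 54/103 = 52.4%, the annual plan 109/173 = 63.0% → the annual plan
Referral: the team plan 55/137 = 40.1%, the annual plan 56/124 = 45.2% → the annual plan
Paid: the team plan 6/33 = 18.2%, the annual plan 172/617 = 27.9% → the annual plan
The annual plan has the higher rate in all 4 groups.

the annual plan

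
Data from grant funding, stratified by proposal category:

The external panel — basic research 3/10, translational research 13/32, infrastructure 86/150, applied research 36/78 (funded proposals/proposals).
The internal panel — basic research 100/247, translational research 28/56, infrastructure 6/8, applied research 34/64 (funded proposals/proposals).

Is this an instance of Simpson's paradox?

Basic research: the external panel 3/10 = 30.0%, the internal panel 100/247 = 40.5% → the internal panel
Translational research: the external panel 13/32 = 40.6%, the internal panel 28/56 = 50.0% → the internal panel
Infrastructure: the external panel 86/150 = 57.3%, the internal panel 6/8 = 75.0% → the internal panel
Applied research: the external panel 36/78 = 46.2%, the internal panel 34/64 = 53.1% → the internal panel
Overall: the external panel 138/270 = 51.1%, the internal panel 168/375 = 44.8% → the external panel
The internal panel wins each proposal group but the external panel wins overall — the comparison reverses. The internal panel's proposals skew toward basic research, which has a lower base rate.

Yes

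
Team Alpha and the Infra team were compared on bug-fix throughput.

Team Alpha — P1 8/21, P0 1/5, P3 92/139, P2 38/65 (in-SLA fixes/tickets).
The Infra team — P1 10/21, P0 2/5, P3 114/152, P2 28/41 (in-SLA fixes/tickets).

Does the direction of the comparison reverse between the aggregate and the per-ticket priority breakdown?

No

P1: Team Alpha 8/21 = 38.1%, the Infra team 10/21 = 47.6% → the Infra team
P0: Team Alpha 1/5 = 20.0%, the Infra team 2/5 = 40.0% → the Infra team
P3: Team Alpha 92/139 = 66.2%, the Infra team 114/152 = 75.0% → the Infra team
P2: Team Alpha 38/65 = 58.5%, the Infra team 28/41 = 68.3% → the Infra team
Overall: Team Alpha 139/230 = 60.4%, the Infra team 154/219 = 70.3% → the Infra team
The Infra team wins overall and in every ticket group — no reversal.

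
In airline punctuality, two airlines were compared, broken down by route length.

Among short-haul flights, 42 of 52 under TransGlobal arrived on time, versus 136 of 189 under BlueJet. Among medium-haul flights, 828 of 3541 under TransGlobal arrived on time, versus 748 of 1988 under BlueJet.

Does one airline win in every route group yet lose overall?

Short-haul: TransGlobal 42/52 = 80.8%, BlueJet 136/189 = 72.0% → TransGlobal
Medium-haul: TransGlobal 828/3541 = 23.4%, BlueJet 748/1988 = 37.6% → BlueJet
Overall: TransGlobal 870/3593 = 24.2%, BlueJet 884/2177 = 40.6% → BlueJet
Neither sweeps: TransGlobal wins 1 of 2 groups, BlueJet wins 1. BlueJet wins overall but not every group — no Simpson reversal.

No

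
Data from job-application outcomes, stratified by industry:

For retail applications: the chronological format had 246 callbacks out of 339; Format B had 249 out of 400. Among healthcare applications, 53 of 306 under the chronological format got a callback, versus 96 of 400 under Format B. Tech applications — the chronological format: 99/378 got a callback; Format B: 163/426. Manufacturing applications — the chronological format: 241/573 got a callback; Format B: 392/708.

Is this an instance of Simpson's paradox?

Retail: the chronological format 246/339 = 72.6%, Format B 249/400 = 62.2% → the chronological format
Healthcare: the chronological format 53/306 = 17.3%, Format B 96/400 = 24.0% → Format B
Tech: the chronological format 99/378 = 26.2%, Format B 163/426 = 38.3% → Format B
Manufacturing: the chronological format 241/573 = 42.1%, Format B 392/708 = 55.4% → Format B
Overall: the chronological format 639/1596 = 40.0%, Format B 900/1934 = 46.5% → Format B
Neither sweeps: the chronological format wins 1 of 4 groups, Format B wins 3. Format B wins overall but not every group — no Simpson reversal.

No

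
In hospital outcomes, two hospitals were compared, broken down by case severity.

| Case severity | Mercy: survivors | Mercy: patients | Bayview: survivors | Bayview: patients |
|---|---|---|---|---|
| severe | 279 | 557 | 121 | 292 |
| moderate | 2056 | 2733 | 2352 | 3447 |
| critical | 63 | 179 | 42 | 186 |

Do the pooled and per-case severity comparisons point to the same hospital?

Severe: Mercy 279/557 = 50.1%, Bayview 121/292 = 41.4% → Mercy
Moderate: Mercy 2056/2733 = 75.2%, Bayview 2352/3447 = 68.2% → Mercy
Critical: Mercy 63/179 = 35.2%, Bayview 42/186 = 22.6% → Mercy
Overall: Mercy 2398/3469 = 69.1%, Bayview 2515/3925 = 64.1% → Mercy
Mercy wins overall and in every case group — no reversal.

Yes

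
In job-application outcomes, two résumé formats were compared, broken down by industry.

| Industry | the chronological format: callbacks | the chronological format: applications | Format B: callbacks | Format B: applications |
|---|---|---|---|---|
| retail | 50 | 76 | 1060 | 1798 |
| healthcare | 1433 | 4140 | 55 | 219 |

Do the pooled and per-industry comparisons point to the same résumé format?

No

Retail: the chronological format 50/76 = 65.8%, Format B 1060/1798 = 59.0% → the chronological format
Healthcare: the chronological format 1433/4140 = 34.6%, Format B 55/219 = 25.1% → the chronological format
Overall: the chronological format 1483/4216 = 35.2%, Format B 1115/2017 = 55.3% → Format B
The chronological format wins each industry group but Format B wins overall — the comparison reverses. The chronological format's applications skew toward healthcare, which has a lower base rate.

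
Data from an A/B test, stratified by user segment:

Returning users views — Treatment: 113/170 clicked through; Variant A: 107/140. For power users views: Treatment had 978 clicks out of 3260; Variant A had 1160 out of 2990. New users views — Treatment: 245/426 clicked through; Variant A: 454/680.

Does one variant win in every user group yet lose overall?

Returning users: Treatment 113/170 = 66.5%, Variant A 107/140 = 76.4% → Variant A
Power users: Treatment 978/3260 = 30.0%, Variant A 1160/2990 = 38.8% → Variant A
New users: Treatment 245/426 = 57.5%, Variant A 454/680 = 66.8% → Variant A
Overall: Treatment 1336/3856 = 34.6%, Variant A 1721/3810 = 45.2% → Variant A
Variant A wins overall and in every user group — no reversal.

No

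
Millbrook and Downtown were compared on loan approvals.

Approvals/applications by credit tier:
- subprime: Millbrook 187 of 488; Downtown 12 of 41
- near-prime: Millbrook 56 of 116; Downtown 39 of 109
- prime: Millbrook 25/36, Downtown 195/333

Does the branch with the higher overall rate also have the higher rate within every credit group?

No

Subprime: Millbrook 187/488 = 38.3%, Downtown 12/41 = 29.3% → Millbrook
Near-prime: Millbrook 56/116 = 48.3%, Downtown 39/109 = 35.8% → Millbrook
Prime: Millbrook 25/36 = 69.4%, Downtown 195/333 = 58.6% → Millbrook
Overall: Millbrook 268/640 = 41.9%, Downtown 246/483 = 50.9% → Downtown
Millbrook wins each credit group but Downtown wins overall — the comparison reverses. Millbrook's applications skew toward subprime, which has a lower base rate.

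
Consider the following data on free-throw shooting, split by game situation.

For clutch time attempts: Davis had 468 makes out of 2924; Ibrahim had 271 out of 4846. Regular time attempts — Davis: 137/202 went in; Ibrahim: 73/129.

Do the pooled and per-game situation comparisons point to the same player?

Yes

Clutch time: Davis 468/2924 = 16.0%, Ibrahim 271/4846 = 5.6% → Davis
Regular time: Davis 137/202 = 67.8%, Ibrahim 73/129 = 56.6% → Davis
Overall: Davis 605/3126 = 19.4%, Ibrahim 344/4975 = 6.9% → Davis
Davis wins overall and in every game group — no reversal.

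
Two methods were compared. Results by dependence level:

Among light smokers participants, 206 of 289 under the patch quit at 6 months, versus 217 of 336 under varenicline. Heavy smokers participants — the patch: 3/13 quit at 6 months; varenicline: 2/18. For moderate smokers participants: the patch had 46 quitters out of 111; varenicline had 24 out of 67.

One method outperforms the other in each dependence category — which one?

Light smokers: the patch 206/289 = 71.3%, varenicline 217/336 = 64.6% → the patch
Heavy smokers: the patch 3/13 = 23.1%, varenicline 2/18 = 11.1% → the patch
Moderate smokers: the patch 46/111 = 41.4%, varenicline 24/67 = 35.8% → the patch
The patch has the higher rate in all 3 groups.

the patch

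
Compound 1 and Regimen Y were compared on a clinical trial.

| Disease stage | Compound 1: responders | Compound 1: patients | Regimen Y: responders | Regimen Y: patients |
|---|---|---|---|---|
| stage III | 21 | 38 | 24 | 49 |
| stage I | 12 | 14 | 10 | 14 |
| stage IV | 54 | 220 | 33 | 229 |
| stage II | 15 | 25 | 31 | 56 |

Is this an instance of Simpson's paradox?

No

Stage III: Compound 1 21/38 = 55.3%, Regimen Y 24/49 = 49.0% → Compound 1
Stage I: Compound 1 12/14 = 85.7%, Regimen Y 10/14 = 71.4% → Compound 1
Stage IV: Compound 1 54/220 = 24.5%, Regimen Y 33/229 = 14.4% → Compound 1
Stage II: Compound 1 15/25 = 60.0%, Regimen Y 31/56 = 55.4% → Compound 1
Overall: Compound 1 102/297 = 34.3%, Regimen Y 98/348 = 28.2% → Compound 1
Compound 1 wins overall and in every disease group — no reversal.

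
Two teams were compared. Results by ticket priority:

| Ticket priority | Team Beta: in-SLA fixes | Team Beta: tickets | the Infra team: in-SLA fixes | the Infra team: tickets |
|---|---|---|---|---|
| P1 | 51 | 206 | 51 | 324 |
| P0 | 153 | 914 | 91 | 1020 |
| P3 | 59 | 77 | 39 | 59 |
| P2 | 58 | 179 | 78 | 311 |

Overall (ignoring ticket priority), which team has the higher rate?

Team Beta

P1: Team Beta 51/206 = 24.8%, the Infra team 51/324 = 15.7% → Team Beta
P0: Team Beta 153/914 = 16.7%, the Infra team 91/1020 = 8.9% → Team Beta
P3: Team Beta 59/77 = 76.6%, the Infra team 39/59 = 66.1% → Team Beta
P2: Team Beta 58/179 = 32.4%, the Infra team 78/311 = 25.1% → Team Beta
Overall: Team Beta 321/1376 = 23.3%, the Infra team 259/1714 = 15.1% → Team Beta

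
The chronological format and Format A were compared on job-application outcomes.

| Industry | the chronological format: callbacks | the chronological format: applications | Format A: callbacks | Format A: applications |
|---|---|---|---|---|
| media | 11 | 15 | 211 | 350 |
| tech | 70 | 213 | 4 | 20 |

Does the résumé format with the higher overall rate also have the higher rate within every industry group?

No

Media: the chronological format 11/15 = 73.3%, Format A 211/350 = 60.3% → the chronological format
Tech: the chronological format 70/213 = 32.9%, Format A 4/20 = 20.0% → the chronological format
Overall: the chronological format 81/228 = 35.5%, Format A 215/370 = 58.1% → Format A
The chronological format wins each industry group but Format A wins overall — the comparison reverses. The chronological format's applications skew toward tech, which has a lower base rate.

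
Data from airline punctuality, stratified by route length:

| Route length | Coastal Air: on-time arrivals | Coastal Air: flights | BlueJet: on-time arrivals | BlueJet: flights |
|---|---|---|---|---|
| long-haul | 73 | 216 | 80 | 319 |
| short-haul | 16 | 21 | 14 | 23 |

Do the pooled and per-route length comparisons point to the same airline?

Yes

Long-haul: Coastal Air 73/216 = 33.8%, BlueJet 80/319 = 25.1% → Coastal Air
Short-haul: Coastal Air 16/21 = 76.2%, BlueJet 14/23 = 60.9% → Coastal Air
Overall: Coastal Air 89/237 = 37.6%, BlueJet 94/342 = 27.5% → Coastal Air
Coastal Air wins overall and in every route group — no reversal.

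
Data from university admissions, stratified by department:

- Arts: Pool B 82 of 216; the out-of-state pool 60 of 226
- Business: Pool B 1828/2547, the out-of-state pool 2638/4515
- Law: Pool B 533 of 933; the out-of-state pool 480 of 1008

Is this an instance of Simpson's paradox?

No

Arts: Pool B 82/216 = 38.0%, the out-of-state pool 60/226 = 26.5% → Pool B
Business: Pool B 1828/2547 = 71.8%, the out-of-state pool 2638/4515 = 58.4% → Pool B
Law: Pool B 533/933 = 57.1%, the out-of-state pool 480/1008 = 47.6% → Pool B
Overall: Pool B 2443/3696 = 66.1%, the out-of-state pool 3178/5749 = 55.3% → Pool B
Pool B wins overall and in every department group — no reversal.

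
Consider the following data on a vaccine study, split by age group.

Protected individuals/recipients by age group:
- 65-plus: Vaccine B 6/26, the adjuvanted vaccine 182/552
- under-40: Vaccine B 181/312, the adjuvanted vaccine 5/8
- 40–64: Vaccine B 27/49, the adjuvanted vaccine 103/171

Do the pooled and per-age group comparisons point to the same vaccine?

No

65-plus: Vaccine B 6/26 = 23.1%, the adjuvanted vaccine 182/552 = 33.0% → the adjuvanted vaccine
Under-40: Vaccine B 181/312 = 58.0%, the adjuvanted vaccine 5/8 = 62.5% → the adjuvanted vaccine
40–64: Vaccine B 27/49 = 55.1%, the adjuvanted vaccine 103/171 = 60.2% → the adjuvanted vaccine
Overall: Vaccine B 214/387 = 55.3%, the adjuvanted vaccine 290/731 = 39.7% → Vaccine B
The adjuvanted vaccine wins each age group but Vaccine B wins overall — the comparison reverses. The adjuvanted vaccine's recipients skew toward 65-plus, which has a lower base rate.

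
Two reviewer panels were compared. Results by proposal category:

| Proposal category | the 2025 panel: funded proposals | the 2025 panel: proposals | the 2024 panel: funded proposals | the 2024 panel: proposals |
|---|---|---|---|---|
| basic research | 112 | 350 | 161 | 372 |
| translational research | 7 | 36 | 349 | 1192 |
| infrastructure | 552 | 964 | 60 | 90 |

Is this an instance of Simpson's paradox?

Basic research: the 2025 panel 112/350 = 32.0%, the 2024 panel 161/372 = 43.3% → the 2024 panel
Translational research: the 2025 panel 7/36 = 19.4%, the 2024 panel 349/1192 = 29.3% → the 2024 panel
Infrastructure: the 2025 panel 552/964 = 57.3%, the 2024 panel 60/90 = 66.7% → the 2024 panel
Overall: the 2025 panel 671/1350 = 49.7%, the 2024 panel 570/1654 = 34.5% → the 2025 panel
The 2024 panel wins each proposal group but the 2025 panel wins overall — the comparison reverses. The 2024 panel's proposals skew toward translational research, which has a lower base rate.

Yes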